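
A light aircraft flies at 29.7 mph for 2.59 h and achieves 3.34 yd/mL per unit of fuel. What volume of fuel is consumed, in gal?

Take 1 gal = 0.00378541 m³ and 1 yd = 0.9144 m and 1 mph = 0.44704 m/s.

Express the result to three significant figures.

10.7 gal

29.7 mph → 13.2771 m/s
2.59 h → 9324 s
d = v × t = 13.2771 × 9324 = 123796 m
3.34 yd/mL → 3.0541×10⁶ m/m³
V = d / (distance per unit fuel) = 123796 / 3.0541×10⁶ = 0.0405344 m³
In gal: 0.0405344 / 0.00378541 = 10.7081 gal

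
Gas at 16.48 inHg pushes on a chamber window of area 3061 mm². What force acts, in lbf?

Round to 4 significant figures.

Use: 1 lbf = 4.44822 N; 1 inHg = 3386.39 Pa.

16.48 inHg × 3386.39 = 55807.7 Pa
3061 mm² × 10⁻⁶ = 0.003061 m²
F = P × A = 55807.7 Pa × 0.003061 m² = 170.827 N
170.827 N ÷ (4.44822 N/lbf) = 38.4035 lbf

38.40 lbf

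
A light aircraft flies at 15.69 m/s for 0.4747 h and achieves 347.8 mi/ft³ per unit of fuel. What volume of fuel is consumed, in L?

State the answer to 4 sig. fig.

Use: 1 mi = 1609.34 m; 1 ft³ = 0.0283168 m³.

1.356 L

0.4747 h → 1708.92 s
d = v × t = 15.69 × 1708.92 = 26813 m
347.8 mi/ft³ → 1.97667×10⁷ m/m³
V = d / (distance per unit fuel) = 26813 / 1.97667×10⁷ = 0.00135647 m³
In L: 0.00135647 / 0.001 = 1.35647 L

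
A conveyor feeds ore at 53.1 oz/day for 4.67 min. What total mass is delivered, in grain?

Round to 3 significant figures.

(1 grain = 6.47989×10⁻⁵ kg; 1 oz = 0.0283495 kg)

75.3 grain

53.1 oz/day → 1.74231×10⁻⁵ kg/s
4.67 min → 280.2 s
m = ṁ × t = 1.74231×10⁻⁵ × 280.2 = 0.00488195 kg
In grain: 0.00488195 / 6.47989×10⁻⁵ = 75.34 grain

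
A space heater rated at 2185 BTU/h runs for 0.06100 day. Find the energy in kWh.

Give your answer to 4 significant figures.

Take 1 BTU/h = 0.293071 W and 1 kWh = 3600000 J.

0.9375 kWh

2185 BTU/h × 0.293071 → 640.36 W
0.06100 day × 86400 → 5270.4 s
E = P × t = 640.36 W × 5270.4 s = 3.37495×10⁶ J
3.37495×10⁶ J ÷ (3600000 J/kWh) = 0.937486 kWh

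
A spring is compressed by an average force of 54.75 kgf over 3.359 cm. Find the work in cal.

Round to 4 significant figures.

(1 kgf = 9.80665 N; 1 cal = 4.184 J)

4.310 cal

54.75 kgf × 9.80665 = 536.914 N
3.359 cm × 0.01 = 0.03359 m
W = F × d = 536.914 N × 0.03359 m = 18.0349 J
18.0349 J ÷ (4.184 J/cal) = 4.31044 cal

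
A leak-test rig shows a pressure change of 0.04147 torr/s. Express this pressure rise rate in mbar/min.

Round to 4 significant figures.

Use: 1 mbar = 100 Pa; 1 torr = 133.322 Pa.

0.04147 torr/s × 133.322 Pa/torr = 5.52886 Pa/s
5.52886 Pa/s ÷ 100 Pa/mbar × 60 s/min = 3.31732 mbar/min

3.317 mbar/min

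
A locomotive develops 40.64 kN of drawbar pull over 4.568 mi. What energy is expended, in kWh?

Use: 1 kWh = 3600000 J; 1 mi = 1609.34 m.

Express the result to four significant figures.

40.64 kN × 1000 = 40640 N
4.568 mi × 1609.34 = 7351.47 m
W = F × d = 40640 N × 7351.47 m = 2.98764×10⁸ J
2.98764×10⁸ J ÷ (3600000 J/kWh) = 82.99 kWh

82.99 kWh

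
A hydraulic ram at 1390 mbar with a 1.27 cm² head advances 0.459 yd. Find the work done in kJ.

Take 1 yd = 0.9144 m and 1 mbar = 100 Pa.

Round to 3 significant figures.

0.00741 kJ

1390 mbar → 139000 Pa
1.27 cm² → 1.27×10⁻⁴ m²
F = P × A = 139000 × 1.27×10⁻⁴ = 17.653 N
0.459 yd → 0.41971 m
W = F × d = 17.653 × 0.41971 = 7.40914 J
In kJ: 7.40914 / 1000 = 0.00740914 kJ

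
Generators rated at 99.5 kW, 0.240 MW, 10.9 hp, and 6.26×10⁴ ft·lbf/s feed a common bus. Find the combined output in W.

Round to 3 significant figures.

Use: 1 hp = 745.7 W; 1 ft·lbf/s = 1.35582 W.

4.33×10⁵ W

99.5 kW × 1000 = 99500 W
0.240 MW × 1000000 = 240000 W
10.9 hp × 745.7 = 8128.13 W
6.26×10⁴ ft·lbf/s × 1.35582 = 84874.3 W
Combined: 99500 + 240000 + 8128.13 + 84874.3 = 432502 W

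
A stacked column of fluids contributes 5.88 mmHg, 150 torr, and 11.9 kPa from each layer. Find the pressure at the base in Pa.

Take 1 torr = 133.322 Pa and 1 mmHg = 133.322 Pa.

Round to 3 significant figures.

3.27×10⁴ Pa

5.88 mmHg × 133.322 = 783.933 Pa
150 torr × 133.322 = 19998.3 Pa
11.9 kPa × 1000 = 11900 Pa
Total: 783.933 + 19998.3 + 11900 = 32682.2 Pa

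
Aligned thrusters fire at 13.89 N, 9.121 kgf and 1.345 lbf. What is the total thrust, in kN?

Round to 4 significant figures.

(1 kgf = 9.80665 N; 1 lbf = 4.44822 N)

0.1093 kN

13.89 N (already N)
9.121 kgf × 9.80665 → 89.4465 N
1.345 lbf × 4.44822 → 5.98286 N
Sum: 13.89 + 89.4465 + 5.98286 = 109.319 N
In kN: 109.319 / 1000 = 0.109319 kN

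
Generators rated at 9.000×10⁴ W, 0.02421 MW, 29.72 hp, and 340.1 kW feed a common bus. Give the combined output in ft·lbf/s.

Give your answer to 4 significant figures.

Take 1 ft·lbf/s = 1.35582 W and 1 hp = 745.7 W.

9.000×10⁴ W (already W)
0.02421 MW × 1000000 = 24210 W
29.72 hp × 745.7 = 22162.2 W
340.1 kW × 1000 = 340100 W
Sum: 90000 + 24210 + 22162.2 + 340100 = 476472 W
In ft·lbf/s: 476472 / 1.35582 = 351427 ft·lbf/s

3.514×10⁵ ft·lbf/s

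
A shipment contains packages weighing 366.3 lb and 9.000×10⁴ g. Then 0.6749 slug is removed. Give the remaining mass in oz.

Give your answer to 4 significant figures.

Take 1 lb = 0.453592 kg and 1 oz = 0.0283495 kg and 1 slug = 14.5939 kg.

8688 oz

366.3 lb × 0.453592 → 166.151 kg
9.000×10⁴ g × 0.001 → 90 kg
0.6749 slug × 14.5939 → 9.84942 kg
Result: 166.151 + 90 − 9.84942 = 246.302 kg
In oz: 246.302 / 0.0283495 = 8688.05 oz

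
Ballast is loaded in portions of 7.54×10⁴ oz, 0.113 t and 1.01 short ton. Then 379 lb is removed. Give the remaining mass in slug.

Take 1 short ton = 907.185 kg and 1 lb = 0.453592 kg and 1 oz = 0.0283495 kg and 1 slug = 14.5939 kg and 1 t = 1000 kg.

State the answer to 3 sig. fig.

7.54×10⁴ oz × 0.0283495 = 2137.55 kg
0.113 t × 1000 = 113 kg
1.01 short ton × 907.185 = 916.257 kg
379 lb × 0.453592 = 171.911 kg
Net: 2137.55 + 113 + 916.257 − 171.911 = 2994.9 kg
In slug: 2994.9 / 14.5939 = 205.216 slug

205 slug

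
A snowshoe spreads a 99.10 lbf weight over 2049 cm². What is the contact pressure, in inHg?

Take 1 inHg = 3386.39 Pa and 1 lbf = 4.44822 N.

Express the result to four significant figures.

0.6353 inHg

99.10 lbf × 4.44822 → 440.819 N
2049 cm² × 0.0001 → 0.2049 m²
P = F / A = 440.819 N / 0.2049 m² = 2151.39 Pa
2151.39 Pa ÷ (3386.39 Pa/inHg) = 0.635305 inHg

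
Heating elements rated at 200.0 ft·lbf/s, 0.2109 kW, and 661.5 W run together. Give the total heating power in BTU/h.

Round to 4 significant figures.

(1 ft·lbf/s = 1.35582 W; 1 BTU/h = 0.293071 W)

200.0 ft·lbf/s × 1.35582 → 271.164 W
0.2109 kW × 1000 → 210.9 W
661.5 W (already W)
Combined: 271.164 + 210.9 + 661.5 = 1143.56 W
In BTU/h: 1143.56 / 0.293071 = 3901.99 BTU/h

3902 BTU/h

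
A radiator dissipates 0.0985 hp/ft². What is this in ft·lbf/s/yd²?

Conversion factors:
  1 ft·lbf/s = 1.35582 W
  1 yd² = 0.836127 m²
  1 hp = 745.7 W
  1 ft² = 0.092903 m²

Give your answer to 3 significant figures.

488 ft·lbf/s/yd²

0.0985 hp/ft² × 745.7 W/hp ÷ 0.092903 m²/ft² = 790.625 W/m²
790.625 W/m² ÷ 1.35582 W/ft·lbf/s × 0.836127 m²/yd² = 487.574 ft·lbf/s/yd²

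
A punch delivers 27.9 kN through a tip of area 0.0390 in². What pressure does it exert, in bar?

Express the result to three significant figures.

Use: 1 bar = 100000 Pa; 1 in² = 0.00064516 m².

1.11×10⁴ bar

27.9 kN × 1000 → 27900 N
0.0390 in² × 0.00064516 → 2.51612×10⁻⁵ m²
P = F / A = 27900 N / 2.51612×10⁻⁵ m² = 1.10885×10⁹ Pa
1.10885×10⁹ Pa ÷ (100000 Pa/bar) = 11088.5 bar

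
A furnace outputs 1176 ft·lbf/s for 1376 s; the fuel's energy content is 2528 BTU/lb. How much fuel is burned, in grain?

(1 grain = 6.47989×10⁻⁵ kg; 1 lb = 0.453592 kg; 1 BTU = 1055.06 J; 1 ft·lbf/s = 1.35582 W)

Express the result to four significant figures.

5758 grain

1176 ft·lbf/s → 1594.44 W
E = P × t = 1594.44 × 1376 = 2.19395×10⁶ J
2528 BTU/lb → 5.88016×10⁶ J/kg
m = E / e_s = 2.19395×10⁶ / 5.88016×10⁶ = 0.373111 kg
In grain: 0.373111 / 6.47989×10⁻⁵ = 5757.98 grain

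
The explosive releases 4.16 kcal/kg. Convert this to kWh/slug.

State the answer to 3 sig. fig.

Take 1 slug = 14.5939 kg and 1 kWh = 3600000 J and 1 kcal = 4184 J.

0.0706 kWh/slug

4.16 kcal/kg × 4184 J/kcal = 17405.4 J/kg
17405.4 J/kg ÷ 3600000 J/kWh × 14.5939 kg/slug = 0.0705591 kWh/slug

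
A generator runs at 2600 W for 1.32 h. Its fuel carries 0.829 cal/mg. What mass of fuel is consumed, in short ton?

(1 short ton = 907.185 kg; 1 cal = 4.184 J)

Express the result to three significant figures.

1.32 h → 4752 s
E = P × t = 2600 × 4752 = 1.23552×10⁷ J
0.829 cal/mg → 3.46854×10⁶ J/kg
m = E / e_s = 1.23552×10⁷ / 3.46854×10⁶ = 3.56208 kg
In short ton: 3.56208 / 907.185 = 0.00392652 short ton

0.00393 short ton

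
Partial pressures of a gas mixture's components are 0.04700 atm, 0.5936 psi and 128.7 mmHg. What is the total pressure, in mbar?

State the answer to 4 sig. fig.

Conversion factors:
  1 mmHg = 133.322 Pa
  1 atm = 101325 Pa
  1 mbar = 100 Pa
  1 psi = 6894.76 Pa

0.04700 atm × 101325 = 4762.27 Pa
0.5936 psi × 6894.76 = 4092.73 Pa
128.7 mmHg × 133.322 = 17158.5 Pa
Total: 4762.27 + 4092.73 + 17158.5 = 26013.5 Pa
In mbar: 26013.5 / 100 = 260.135 mbar

260.1 mbar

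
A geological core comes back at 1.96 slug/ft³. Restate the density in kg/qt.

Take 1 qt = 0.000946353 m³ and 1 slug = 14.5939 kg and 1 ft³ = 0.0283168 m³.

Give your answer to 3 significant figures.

0.956 kg/qt

1.96 slug/ft³ × 14.5939 kg/slug ÷ 0.0283168 m³/ft³ = 1010.14 kg/m³
1010.14 kg/m³ × 0.000946353 m³/qt = 0.955949 kg/qt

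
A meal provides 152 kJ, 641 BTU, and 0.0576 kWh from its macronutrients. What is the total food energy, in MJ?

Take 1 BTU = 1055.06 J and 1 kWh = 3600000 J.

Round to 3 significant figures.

1.04 MJ

152 kJ × 1000 → 152000 J
641 BTU × 1055.06 → 676293 J
0.0576 kWh × 3600000 → 207360 J
Total: 152000 + 676293 + 207360 = 1.03565×10⁶ J
In MJ: 1.03565×10⁶ / 1000000 = 1.03565 MJ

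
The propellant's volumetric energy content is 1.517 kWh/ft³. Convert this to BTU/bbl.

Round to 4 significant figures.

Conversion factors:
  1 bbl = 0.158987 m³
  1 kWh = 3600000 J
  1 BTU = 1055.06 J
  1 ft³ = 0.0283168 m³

1.517 kWh/ft³ × 3600000 J/kWh ÷ 0.0283168 m³/ft³ = 1.92861×10⁸ J/m³
1.92861×10⁸ J/m³ ÷ 1055.06 J/BTU × 0.158987 m³/bbl = 29062.2 BTU/bbl

2.906×10⁴ BTU/bbl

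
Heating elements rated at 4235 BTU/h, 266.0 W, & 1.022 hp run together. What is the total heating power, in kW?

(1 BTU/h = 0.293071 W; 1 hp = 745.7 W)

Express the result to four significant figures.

4235 BTU/h × 0.293071 = 1241.16 W
266.0 W (already W)
1.022 hp × 745.7 = 762.105 W
Sum: 1241.16 + 266 + 762.105 = 2269.27 W
In kW: 2269.27 / 1000 = 2.26927 kW

2.269 kW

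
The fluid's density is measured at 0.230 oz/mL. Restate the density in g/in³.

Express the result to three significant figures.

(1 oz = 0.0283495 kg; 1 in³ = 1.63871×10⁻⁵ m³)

0.230 oz/mL × 0.0283495 kg/oz ÷ 10⁻⁶ m³/mL = 6520.38 kg/m³
6520.38 kg/m³ ÷ 0.001 kg/g × 1.63871×10⁻⁵ m³/in³ = 106.85 g/in³

107 g/in³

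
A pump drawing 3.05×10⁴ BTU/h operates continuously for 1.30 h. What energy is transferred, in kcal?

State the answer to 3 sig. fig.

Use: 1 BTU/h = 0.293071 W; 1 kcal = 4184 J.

3.05×10⁴ BTU/h × 0.293071 = 8938.67 W
1.30 h × 3600 = 4680 s
E = P × t = 8938.67 W × 4680 s = 4.1833×10⁷ J
4.1833×10⁷ J ÷ (4184 J/kcal) = 9998.33 kcal

1.00×10⁴ kcal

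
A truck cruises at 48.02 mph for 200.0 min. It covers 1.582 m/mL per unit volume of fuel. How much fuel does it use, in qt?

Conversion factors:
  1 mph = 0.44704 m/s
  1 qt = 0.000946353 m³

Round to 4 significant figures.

172.1 qt

48.02 mph → 21.4669 m/s
200.0 min → 12000 s
d = v × t = 21.4669 × 12000 = 257603 m
1.582 m/mL → 1.582×10⁶ m/m³
V = d / (distance per unit fuel) = 257603 / 1.582×10⁶ = 0.162834 m³
In qt: 0.162834 / 0.000946353 = 172.065 qt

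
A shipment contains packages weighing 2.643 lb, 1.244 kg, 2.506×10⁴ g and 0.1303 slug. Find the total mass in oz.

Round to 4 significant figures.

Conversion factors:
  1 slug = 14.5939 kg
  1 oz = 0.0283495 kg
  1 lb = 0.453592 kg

1037 oz

2.643 lb × 0.453592 → 1.19884 kg
1.244 kg (already kg)
2.506×10⁴ g × 0.001 → 25.06 kg
0.1303 slug × 14.5939 → 1.90159 kg
Combined: 1.19884 + 1.244 + 25.06 + 1.90159 = 29.4044 kg
In oz: 29.4044 / 0.0283495 = 1037.21 oz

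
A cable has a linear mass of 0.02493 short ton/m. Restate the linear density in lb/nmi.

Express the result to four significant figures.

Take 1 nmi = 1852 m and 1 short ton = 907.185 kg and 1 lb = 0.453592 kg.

9.234×10⁴ lb/nmi

0.02493 short ton/m × 907.185 kg/short ton = 22.6161 kg/m
22.6161 kg/m ÷ 0.453592 kg/lb × 1852 m/nmi = 92340.7 lb/nmi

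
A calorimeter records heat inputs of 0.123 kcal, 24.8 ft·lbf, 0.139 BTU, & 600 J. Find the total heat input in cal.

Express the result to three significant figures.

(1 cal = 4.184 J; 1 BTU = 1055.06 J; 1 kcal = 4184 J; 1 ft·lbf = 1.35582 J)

309 cal

0.123 kcal × 4184 → 514.632 J
24.8 ft·lbf × 1.35582 → 33.6243 J
0.139 BTU × 1055.06 → 146.653 J
600 J (already J)
Total: 514.632 + 33.6243 + 146.653 + 600 = 1294.91 J
In cal: 1294.91 / 4.184 = 309.491 cal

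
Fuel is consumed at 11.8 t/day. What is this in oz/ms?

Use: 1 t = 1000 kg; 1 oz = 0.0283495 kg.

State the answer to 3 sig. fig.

0.00482 oz/ms

11.8 t/day × 1000 kg/t ÷ 86400 s/day = 0.136574 kg/s
0.136574 kg/s ÷ 0.0283495 kg/oz × 0.001 s/ms = 0.00481751 oz/ms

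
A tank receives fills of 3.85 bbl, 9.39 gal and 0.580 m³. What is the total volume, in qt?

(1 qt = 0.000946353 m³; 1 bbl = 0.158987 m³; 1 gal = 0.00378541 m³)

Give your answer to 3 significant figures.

3.85 bbl × 0.158987 → 0.6121 m³
9.39 gal × 0.00378541 → 0.035545 m³
0.580 m³ (already m³)
Total: 0.6121 + 0.035545 + 0.58 = 1.22764 m³
In qt: 1.22764 / 0.000946353 = 1297.23 qt

1300 qt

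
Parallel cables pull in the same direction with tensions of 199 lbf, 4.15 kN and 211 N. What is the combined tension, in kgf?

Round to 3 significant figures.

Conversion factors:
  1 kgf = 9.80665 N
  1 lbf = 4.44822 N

199 lbf × 4.44822 → 885.196 N
4.15 kN × 1000 → 4150 N
211 N (already N)
Sum: 885.196 + 4150 + 211 = 5246.2 N
In kgf: 5246.2 / 9.80665 = 534.964 kgf

535 kgf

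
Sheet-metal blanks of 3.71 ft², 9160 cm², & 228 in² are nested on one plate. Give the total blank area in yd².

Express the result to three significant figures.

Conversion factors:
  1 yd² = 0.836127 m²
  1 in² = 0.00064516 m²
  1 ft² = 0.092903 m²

1.68 yd²

3.71 ft² × 0.092903 = 0.34467 m²
9160 cm² × 0.0001 = 0.916 m²
228 in² × 0.00064516 = 0.147096 m²
Sum: 0.34467 + 0.916 + 0.147096 = 1.40777 m²
In yd²: 1.40777 / 0.836127 = 1.68368 yd²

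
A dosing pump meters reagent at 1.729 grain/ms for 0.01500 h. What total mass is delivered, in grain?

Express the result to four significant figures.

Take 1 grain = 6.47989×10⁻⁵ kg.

1.729 grain/ms → 0.112037 kg/s
0.01500 h → 54 s
m = ṁ × t = 0.112037 × 54 = 6.05 kg
In grain: 6.05 / 6.47989×10⁻⁵ = 93365.8 grain

9.337×10⁴ grain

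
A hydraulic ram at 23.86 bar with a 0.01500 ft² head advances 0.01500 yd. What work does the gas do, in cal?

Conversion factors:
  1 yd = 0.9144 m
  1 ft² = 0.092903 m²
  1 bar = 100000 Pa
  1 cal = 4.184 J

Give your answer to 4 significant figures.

10.90 cal

23.86 bar → 2.386×10⁶ Pa
0.01500 ft² → 0.00139354 m²
F = P × A = 2.386×10⁶ × 0.00139354 = 3324.99 N
0.01500 yd → 0.013716 m
W = F × d = 3324.99 × 0.013716 = 45.6056 J
In cal: 45.6056 / 4.184 = 10.9 cal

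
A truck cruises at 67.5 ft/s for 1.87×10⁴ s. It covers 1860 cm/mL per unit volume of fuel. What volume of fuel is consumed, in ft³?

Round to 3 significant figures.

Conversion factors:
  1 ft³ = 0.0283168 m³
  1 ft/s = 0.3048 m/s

0.730 ft³

67.5 ft/s → 20.574 m/s
d = v × t = 20.574 × 18700 = 384734 m
1860 cm/mL → 1.86×10⁷ m/m³
V = d / (distance per unit fuel) = 384734 / 1.86×10⁷ = 0.0206846 m³
In ft³: 0.0206846 / 0.0283168 = 0.730471 ft³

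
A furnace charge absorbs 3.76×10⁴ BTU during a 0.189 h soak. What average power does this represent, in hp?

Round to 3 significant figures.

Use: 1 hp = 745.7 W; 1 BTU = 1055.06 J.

3.76×10⁴ BTU × 1055.06 = 3.96703×10⁷ J
0.189 h × 3600 = 680.4 s
P = E / t = 3.96703×10⁷ J / 680.4 s = 58304.4 W
58304.4 W ÷ (745.7 W/hp) = 78.1875 hp

78.2 hp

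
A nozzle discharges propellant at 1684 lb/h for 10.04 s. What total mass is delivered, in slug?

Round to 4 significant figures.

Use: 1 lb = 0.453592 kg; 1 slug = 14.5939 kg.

0.1460 slug

1684 lb/h → 0.21218 kg/s
m = ṁ × t = 0.21218 × 10.04 = 2.13029 kg
In slug: 2.13029 / 14.5939 = 0.145971 slug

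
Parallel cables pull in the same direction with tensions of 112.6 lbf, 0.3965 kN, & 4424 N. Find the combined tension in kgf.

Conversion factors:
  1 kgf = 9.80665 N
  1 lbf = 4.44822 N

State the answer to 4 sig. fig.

542.6 kgf

112.6 lbf × 4.44822 = 500.87 N
0.3965 kN × 1000 = 396.5 N
4424 N (already N)
Sum: 500.87 + 396.5 + 4424 = 5321.37 N
In kgf: 5321.37 / 9.80665 = 542.629 kgf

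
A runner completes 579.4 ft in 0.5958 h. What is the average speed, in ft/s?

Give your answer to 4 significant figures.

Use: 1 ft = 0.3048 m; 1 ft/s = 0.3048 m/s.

0.2701 ft/s

579.4 ft × 0.3048 → 176.601 m
0.5958 h × 3600 → 2144.88 s
v = d / t = 176.601 m / 2144.88 s = 0.0823361 m/s
0.0823361 m/s ÷ (0.3048 m/s/ft/s) = 0.270132 ft/s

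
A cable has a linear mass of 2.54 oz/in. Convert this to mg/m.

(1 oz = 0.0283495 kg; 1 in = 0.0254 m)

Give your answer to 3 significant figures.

2.83×10⁶ mg/m

2.54 oz/in × 0.0283495 kg/oz ÷ 0.0254 m/in = 2.83495 kg/m
2.83495 kg/m ÷ 10⁻⁶ kg/mg = 2.83495×10⁶ mg/m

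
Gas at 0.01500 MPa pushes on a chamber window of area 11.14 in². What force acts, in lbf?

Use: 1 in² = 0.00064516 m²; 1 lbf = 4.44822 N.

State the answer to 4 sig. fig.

24.24 lbf

0.01500 MPa × 1000000 = 15000 Pa
11.14 in² × 0.00064516 = 0.00718708 m²
F = P × A = 15000 Pa × 0.00718708 m² = 107.806 N
107.806 N ÷ (4.44822 N/lbf) = 24.2358 lbf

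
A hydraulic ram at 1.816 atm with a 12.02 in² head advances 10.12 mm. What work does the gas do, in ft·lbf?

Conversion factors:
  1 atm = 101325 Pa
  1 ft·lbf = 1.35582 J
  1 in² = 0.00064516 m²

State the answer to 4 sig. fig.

1.816 atm → 184006 Pa
12.02 in² → 0.00775482 m²
F = P × A = 184006 × 0.00775482 = 1426.93 N
10.12 mm → 0.01012 m
W = F × d = 1426.93 × 0.01012 = 14.4405 J
In ft·lbf: 14.4405 / 1.35582 = 10.6508 ft·lbf

10.65 ft·lbf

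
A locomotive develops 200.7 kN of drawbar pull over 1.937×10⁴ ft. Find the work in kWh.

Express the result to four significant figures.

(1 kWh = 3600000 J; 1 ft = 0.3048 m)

200.7 kN × 1000 → 200700 N
1.937×10⁴ ft × 0.3048 → 5903.98 m
W = F × d = 200700 N × 5903.98 m = 1.18493×10⁹ J
1.18493×10⁹ J ÷ (3600000 J/kWh) = 329.147 kWh

329.1 kWh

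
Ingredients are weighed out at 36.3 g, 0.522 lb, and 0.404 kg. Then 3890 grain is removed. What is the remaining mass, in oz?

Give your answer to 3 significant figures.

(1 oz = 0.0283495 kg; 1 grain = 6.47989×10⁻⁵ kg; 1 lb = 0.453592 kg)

36.3 g × 0.001 = 0.0363 kg
0.522 lb × 0.453592 = 0.236775 kg
0.404 kg (already kg)
3890 grain × 6.47989×10⁻⁵ = 0.252068 kg
Net: 0.0363 + 0.236775 + 0.404 − 0.252068 = 0.425007 kg
In oz: 0.425007 / 0.0283495 = 14.9917 oz

15.0 oz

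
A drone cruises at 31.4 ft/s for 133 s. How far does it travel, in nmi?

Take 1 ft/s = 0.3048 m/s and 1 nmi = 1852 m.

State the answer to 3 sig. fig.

31.4 ft/s × 0.3048 = 9.57072 m/s
d = v × t = 9.57072 m/s × 133 s = 1272.91 m
1272.91 m ÷ (1852 m/nmi) = 0.687316 nmi

0.687 nmi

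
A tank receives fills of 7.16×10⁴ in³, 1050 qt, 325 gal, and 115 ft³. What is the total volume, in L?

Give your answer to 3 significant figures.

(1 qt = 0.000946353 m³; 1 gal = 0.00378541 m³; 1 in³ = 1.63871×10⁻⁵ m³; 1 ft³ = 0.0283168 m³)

6650 L

7.16×10⁴ in³ × 1.63871×10⁻⁵ = 1.17332 m³
1050 qt × 0.000946353 = 0.993671 m³
325 gal × 0.00378541 = 1.23026 m³
115 ft³ × 0.0283168 = 3.25643 m³
Sum: 1.17332 + 0.993671 + 1.23026 + 3.25643 = 6.65368 m³
In L: 6.65368 / 0.001 = 6653.68 L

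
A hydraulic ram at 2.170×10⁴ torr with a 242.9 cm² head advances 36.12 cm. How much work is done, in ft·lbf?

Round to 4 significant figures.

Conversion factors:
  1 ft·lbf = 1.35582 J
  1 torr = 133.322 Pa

2.170×10⁴ torr → 2.89309×10⁶ Pa
242.9 cm² → 0.02429 m²
F = P × A = 2.89309×10⁶ × 0.02429 = 70273.2 N
36.12 cm → 0.3612 m
W = F × d = 70273.2 × 0.3612 = 25382.7 J
In ft·lbf: 25382.7 / 1.35582 = 18721.3 ft·lbf

1.872×10⁴ ft·lbf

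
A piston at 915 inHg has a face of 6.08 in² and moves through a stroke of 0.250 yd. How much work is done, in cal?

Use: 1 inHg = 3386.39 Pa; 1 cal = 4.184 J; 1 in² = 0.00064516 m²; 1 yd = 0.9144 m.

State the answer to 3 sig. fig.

664 cal

915 inHg → 3.09855×10⁶ Pa
6.08 in² → 0.00392257 m²
F = P × A = 3.09855×10⁶ × 0.00392257 = 12154.3 N
0.250 yd → 0.2286 m
W = F × d = 12154.3 × 0.2286 = 2778.47 J
In cal: 2778.47 / 4.184 = 664.07 cal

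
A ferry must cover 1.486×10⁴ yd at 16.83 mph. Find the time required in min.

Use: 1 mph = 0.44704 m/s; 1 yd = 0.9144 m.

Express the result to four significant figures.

30.10 min

1.486×10⁴ yd × 0.9144 → 13588 m
16.83 mph × 0.44704 → 7.52368 m/s
t = d / v = 13588 m / 7.52368 m/s = 1806.03 s
1806.03 s ÷ (60 s/min) = 30.1005 min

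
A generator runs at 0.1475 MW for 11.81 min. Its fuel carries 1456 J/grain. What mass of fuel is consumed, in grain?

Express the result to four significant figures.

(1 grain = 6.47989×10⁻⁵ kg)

7.178×10⁴ grain

0.1475 MW → 147500 W
11.81 min → 708.6 s
E = P × t = 147500 × 708.6 = 1.04518×10⁸ J
1456 J/grain → 2.24695×10⁷ J/kg
m = E / e_s = 1.04518×10⁸ / 2.24695×10⁷ = 4.65155 kg
In grain: 4.65155 / 6.47989×10⁻⁵ = 71784.4 grain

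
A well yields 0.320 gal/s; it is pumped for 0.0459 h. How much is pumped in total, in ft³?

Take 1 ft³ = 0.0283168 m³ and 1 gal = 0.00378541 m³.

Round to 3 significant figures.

7.07 ft³

0.320 gal/s → 0.00121133 m³/s
0.0459 h → 165.24 s
V = Q × t = 0.00121133 × 165.24 = 0.20016 m³
In ft³: 0.20016 / 0.0283168 = 7.0686 ft³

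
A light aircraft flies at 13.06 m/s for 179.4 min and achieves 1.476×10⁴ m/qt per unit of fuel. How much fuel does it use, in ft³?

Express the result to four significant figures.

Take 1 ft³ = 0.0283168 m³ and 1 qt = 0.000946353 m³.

179.4 min → 10764 s
d = v × t = 13.06 × 10764 = 140578 m
1.476×10⁴ m/qt → 1.55967×10⁷ m/m³
V = d / (distance per unit fuel) = 140578 / 1.55967×10⁷ = 0.00901332 m³
In ft³: 0.00901332 / 0.0283168 = 0.318303 ft³

0.3183 ft³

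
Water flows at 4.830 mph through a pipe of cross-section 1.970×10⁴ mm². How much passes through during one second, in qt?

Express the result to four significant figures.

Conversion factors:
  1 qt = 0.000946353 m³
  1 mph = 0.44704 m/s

44.95 qt

4.830 mph × 0.44704 = 2.1592 m/s
1.970×10⁴ mm² × 10⁻⁶ = 0.0197 m²
V = v × A × t = 2.1592 m/s × 0.0197 m² × 1 s = 0.0425362 m³
0.0425362 m³ ÷ (0.000946353 m³/qt) = 44.9475 qt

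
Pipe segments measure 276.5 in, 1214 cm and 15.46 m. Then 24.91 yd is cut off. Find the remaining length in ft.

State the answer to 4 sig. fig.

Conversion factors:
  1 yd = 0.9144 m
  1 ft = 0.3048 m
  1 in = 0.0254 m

276.5 in × 0.0254 → 7.0231 m
1214 cm × 0.01 → 12.14 m
15.46 m (already m)
24.91 yd × 0.9144 → 22.7777 m
Result: 7.0231 + 12.14 + 15.46 − 22.7777 = 11.8454 m
In ft: 11.8454 / 0.3048 = 38.8629 ft

38.86 ft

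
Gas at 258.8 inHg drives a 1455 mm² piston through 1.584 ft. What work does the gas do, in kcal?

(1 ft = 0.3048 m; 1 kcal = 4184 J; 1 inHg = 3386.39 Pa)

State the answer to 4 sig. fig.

258.8 inHg → 876398 Pa
1455 mm² → 0.001455 m²
F = P × A = 876398 × 0.001455 = 1275.16 N
1.584 ft → 0.482803 m
W = F × d = 1275.16 × 0.482803 = 615.651 J
In kcal: 615.651 / 4184 = 0.147144 kcal

0.1471 kcal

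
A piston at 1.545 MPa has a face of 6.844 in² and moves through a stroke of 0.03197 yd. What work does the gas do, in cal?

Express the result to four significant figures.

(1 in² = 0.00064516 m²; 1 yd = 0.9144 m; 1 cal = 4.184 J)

47.66 cal

1.545 MPa → 1.545×10⁶ Pa
6.844 in² → 0.00441548 m²
F = P × A = 1.545×10⁶ × 0.00441548 = 6821.92 N
0.03197 yd → 0.0292334 m
W = F × d = 6821.92 × 0.0292334 = 199.428 J
In cal: 199.428 / 4.184 = 47.6644 cal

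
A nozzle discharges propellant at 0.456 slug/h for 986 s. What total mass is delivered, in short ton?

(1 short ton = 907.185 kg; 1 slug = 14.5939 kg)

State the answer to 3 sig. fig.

0.456 slug/h → 0.00184856 kg/s
m = ṁ × t = 0.00184856 × 986 = 1.82268 kg
In short ton: 1.82268 / 907.185 = 0.00200916 short ton

0.00201 short ton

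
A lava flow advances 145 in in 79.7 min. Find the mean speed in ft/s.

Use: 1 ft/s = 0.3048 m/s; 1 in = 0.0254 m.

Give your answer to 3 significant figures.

145 in × 0.0254 → 3.683 m
79.7 min × 60 → 4782 s
v = d / t = 3.683 m / 4782 s = 7.7018×10⁻⁴ m/s
7.7018×10⁻⁴ m/s ÷ (0.3048 m/s/ft/s) = 0.00252684 ft/s

0.00253 ft/s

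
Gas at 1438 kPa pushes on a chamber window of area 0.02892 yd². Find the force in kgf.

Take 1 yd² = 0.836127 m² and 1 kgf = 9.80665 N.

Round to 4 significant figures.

1438 kPa × 1000 → 1.438×10⁶ Pa
0.02892 yd² × 0.836127 → 0.0241808 m²
F = P × A = 1.438×10⁶ Pa × 0.0241808 m² = 34772 N
34772 N ÷ (9.80665 N/kgf) = 3545.76 kgf

3546 kgf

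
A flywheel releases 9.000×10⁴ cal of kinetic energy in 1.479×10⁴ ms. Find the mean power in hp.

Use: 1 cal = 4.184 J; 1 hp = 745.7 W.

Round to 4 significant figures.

34.14 hp

9.000×10⁴ cal × 4.184 → 376560 J
1.479×10⁴ ms × 0.001 → 14.79 s
P = E / t = 376560 J / 14.79 s = 25460.4 W
25460.4 W ÷ (745.7 W/hp) = 34.143 hp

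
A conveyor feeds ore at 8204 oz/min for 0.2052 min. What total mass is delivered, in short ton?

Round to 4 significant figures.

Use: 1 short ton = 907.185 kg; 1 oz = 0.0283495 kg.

0.05261 short ton

8204 oz/min → 3.87632 kg/s
0.2052 min → 12.312 s
m = ṁ × t = 3.87632 × 12.312 = 47.7253 kg
In short ton: 47.7253 / 907.185 = 0.0526081 short ton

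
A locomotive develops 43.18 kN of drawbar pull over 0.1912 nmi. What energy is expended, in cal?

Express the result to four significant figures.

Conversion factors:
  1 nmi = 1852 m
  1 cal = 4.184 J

43.18 kN × 1000 = 43180 N
0.1912 nmi × 1852 = 354.102 m
W = F × d = 43180 N × 354.102 m = 1.52901×10⁷ J
1.52901×10⁷ J ÷ (4.184 J/cal) = 3.65442×10⁶ cal

3.654×10⁶ cal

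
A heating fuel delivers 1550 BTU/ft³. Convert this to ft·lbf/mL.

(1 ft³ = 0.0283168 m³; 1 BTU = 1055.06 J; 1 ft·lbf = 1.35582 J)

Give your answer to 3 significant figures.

1550 BTU/ft³ × 1055.06 J/BTU ÷ 0.0283168 m³/ft³ = 5.77517×10⁷ J/m³
5.77517×10⁷ J/m³ ÷ 1.35582 J/ft·lbf × 10⁻⁶ m³/mL = 42.5954 ft·lbf/mL

42.6 ft·lbf/mL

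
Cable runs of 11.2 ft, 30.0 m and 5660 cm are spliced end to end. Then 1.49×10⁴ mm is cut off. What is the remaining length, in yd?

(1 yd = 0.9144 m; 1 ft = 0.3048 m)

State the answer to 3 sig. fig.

82.1 yd

11.2 ft × 0.3048 → 3.41376 m
30.0 m (already m)
5660 cm × 0.01 → 56.6 m
1.49×10⁴ mm × 0.001 → 14.9 m
Net: 3.41376 + 30 + 56.6 − 14.9 = 75.1138 m
In yd: 75.1138 / 0.9144 = 82.1455 yd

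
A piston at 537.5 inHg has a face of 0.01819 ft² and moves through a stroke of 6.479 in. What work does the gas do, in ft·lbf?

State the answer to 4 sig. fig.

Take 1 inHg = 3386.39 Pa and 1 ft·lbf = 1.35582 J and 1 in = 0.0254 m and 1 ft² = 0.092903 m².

373.4 ft·lbf

537.5 inHg → 1.82018×10⁶ Pa
0.01819 ft² → 0.00168991 m²
F = P × A = 1.82018×10⁶ × 0.00168991 = 3075.94 N
6.479 in → 0.164567 m
W = F × d = 3075.94 × 0.164567 = 506.198 J
In ft·lbf: 506.198 / 1.35582 = 373.352 ft·lbf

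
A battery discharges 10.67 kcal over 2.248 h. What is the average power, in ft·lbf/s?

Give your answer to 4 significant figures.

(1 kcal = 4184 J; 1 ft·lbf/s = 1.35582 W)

10.67 kcal × 4184 → 44643.3 J
2.248 h × 3600 → 8092.8 s
P = E / t = 44643.3 J / 8092.8 s = 5.51642 W
5.51642 W ÷ (1.35582 W/ft·lbf/s) = 4.0687 ft·lbf/s

4.069 ft·lbf/s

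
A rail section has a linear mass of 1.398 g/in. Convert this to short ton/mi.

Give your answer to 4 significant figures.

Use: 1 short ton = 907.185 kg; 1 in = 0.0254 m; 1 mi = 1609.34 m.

0.09764 short ton/mi

1.398 g/in × 0.001 kg/g ÷ 0.0254 m/in = 0.0550394 kg/m
0.0550394 kg/m ÷ 907.185 kg/short ton × 1609.34 m/mi = 0.0976395 short ton/mi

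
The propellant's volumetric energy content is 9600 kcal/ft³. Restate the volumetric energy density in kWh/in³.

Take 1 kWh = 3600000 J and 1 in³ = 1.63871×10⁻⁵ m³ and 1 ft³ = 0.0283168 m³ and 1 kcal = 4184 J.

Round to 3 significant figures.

9600 kcal/ft³ × 4184 J/kcal ÷ 0.0283168 m³/ft³ = 1.41847×10⁹ J/m³
1.41847×10⁹ J/m³ ÷ 3600000 J/kWh × 1.63871×10⁻⁵ m³/in³ = 0.00645684 kWh/in³

0.00646 kWh/in³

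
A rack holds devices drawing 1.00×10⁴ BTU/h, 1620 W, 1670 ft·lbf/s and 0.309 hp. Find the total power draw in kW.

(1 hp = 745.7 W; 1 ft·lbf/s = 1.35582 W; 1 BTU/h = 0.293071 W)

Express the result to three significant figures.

1.00×10⁴ BTU/h × 0.293071 = 2930.71 W
1620 W (already W)
1670 ft·lbf/s × 1.35582 = 2264.22 W
0.309 hp × 745.7 = 230.421 W
Combined: 2930.71 + 1620 + 2264.22 + 230.421 = 7045.35 W
In kW: 7045.35 / 1000 = 7.04535 kW

7.05 kW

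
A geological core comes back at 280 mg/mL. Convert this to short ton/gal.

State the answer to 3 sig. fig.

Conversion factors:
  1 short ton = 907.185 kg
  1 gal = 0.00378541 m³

0.00117 short ton/gal

280 mg/mL × 10⁻⁶ kg/mg ÷ 10⁻⁶ m³/mL = 280 kg/m³
280 kg/m³ ÷ 907.185 kg/short ton × 0.00378541 m³/gal = 0.00116836 short ton/gal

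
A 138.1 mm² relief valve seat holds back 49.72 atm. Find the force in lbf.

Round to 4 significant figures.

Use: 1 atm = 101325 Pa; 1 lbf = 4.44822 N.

156.4 lbf

49.72 atm × 101325 = 5.03788×10⁶ Pa
138.1 mm² × 10⁻⁶ = 1.381×10⁻⁴ m²
F = P × A = 5.03788×10⁶ Pa × 1.381×10⁻⁴ m² = 695.731 N
695.731 N ÷ (4.44822 N/lbf) = 156.407 lbf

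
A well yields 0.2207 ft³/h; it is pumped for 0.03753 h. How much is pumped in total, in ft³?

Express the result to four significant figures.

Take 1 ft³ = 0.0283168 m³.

0.008283 ft³

0.2207 ft³/h → 1.73598×10⁻⁶ m³/s
0.03753 h → 135.108 s
V = Q × t = 1.73598×10⁻⁶ × 135.108 = 2.34545×10⁻⁴ m³
In ft³: 2.34545×10⁻⁴ / 0.0283168 = 0.00828289 ft³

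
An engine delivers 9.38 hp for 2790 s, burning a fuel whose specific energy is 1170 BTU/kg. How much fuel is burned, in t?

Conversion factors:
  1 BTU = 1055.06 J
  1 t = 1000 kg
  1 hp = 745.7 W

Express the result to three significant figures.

0.0158 t

9.38 hp → 6994.67 W
E = P × t = 6994.67 × 2790 = 1.95151×10⁷ J
1170 BTU/kg → 1.23442×10⁶ J/kg
m = E / e_s = 1.95151×10⁷ / 1.23442×10⁶ = 15.8091 kg
In t: 15.8091 / 1000 = 0.0158091 t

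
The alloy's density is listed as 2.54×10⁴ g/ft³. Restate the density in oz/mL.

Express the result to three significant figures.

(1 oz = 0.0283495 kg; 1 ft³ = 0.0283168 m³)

0.0316 oz/mL

2.54×10⁴ g/ft³ × 0.001 kg/g ÷ 0.0283168 m³/ft³ = 896.994 kg/m³
896.994 kg/m³ ÷ 0.0283495 kg/oz × 10⁻⁶ m³/mL = 0.0316406 oz/mL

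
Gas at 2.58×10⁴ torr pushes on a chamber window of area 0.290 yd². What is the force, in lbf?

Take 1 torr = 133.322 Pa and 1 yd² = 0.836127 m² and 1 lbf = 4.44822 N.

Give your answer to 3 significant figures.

2.58×10⁴ torr × 133.322 → 3.43971×10⁶ Pa
0.290 yd² × 0.836127 → 0.242477 m²
F = P × A = 3.43971×10⁶ Pa × 0.242477 m² = 834051 N
834051 N ÷ (4.44822 N/lbf) = 187502 lbf

1.88×10⁵ lbf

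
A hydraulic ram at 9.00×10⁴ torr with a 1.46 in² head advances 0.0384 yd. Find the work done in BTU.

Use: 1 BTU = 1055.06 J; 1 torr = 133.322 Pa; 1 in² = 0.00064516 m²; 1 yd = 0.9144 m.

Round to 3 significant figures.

0.376 BTU

9.00×10⁴ torr → 1.1999×10⁷ Pa
1.46 in² → 9.41934×10⁻⁴ m²
F = P × A = 1.1999×10⁷ × 9.41934×10⁻⁴ = 11302.3 N
0.0384 yd → 0.035113 m
W = F × d = 11302.3 × 0.035113 = 396.858 J
In BTU: 396.858 / 1055.06 = 0.376147 BTU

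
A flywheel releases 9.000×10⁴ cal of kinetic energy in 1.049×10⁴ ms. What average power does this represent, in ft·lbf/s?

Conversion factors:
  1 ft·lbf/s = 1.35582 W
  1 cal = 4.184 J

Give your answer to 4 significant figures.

9.000×10⁴ cal × 4.184 → 376560 J
1.049×10⁴ ms × 0.001 → 10.49 s
P = E / t = 376560 J / 10.49 s = 35897 W
35897 W ÷ (1.35582 W/ft·lbf/s) = 26476.2 ft·lbf/s

2.648×10⁴ ft·lbf/s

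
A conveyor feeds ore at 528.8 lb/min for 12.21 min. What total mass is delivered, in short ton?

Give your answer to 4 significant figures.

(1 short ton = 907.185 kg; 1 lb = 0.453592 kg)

528.8 lb/min → 3.99766 kg/s
12.21 min → 732.6 s
m = ṁ × t = 3.99766 × 732.6 = 2928.69 kg
In short ton: 2928.69 / 907.185 = 3.22833 short ton

3.228 short ton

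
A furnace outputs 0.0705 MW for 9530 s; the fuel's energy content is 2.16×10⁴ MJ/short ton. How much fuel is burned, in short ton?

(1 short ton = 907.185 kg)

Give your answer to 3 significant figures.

0.0311 short ton

0.0705 MW → 70500 W
E = P × t = 70500 × 9530 = 6.71865×10⁸ J
2.16×10⁴ MJ/short ton → 2.38099×10⁷ J/kg
m = E / e_s = 6.71865×10⁸ / 2.38099×10⁷ = 28.2179 kg
In short ton: 28.2179 / 907.185 = 0.0311049 short ton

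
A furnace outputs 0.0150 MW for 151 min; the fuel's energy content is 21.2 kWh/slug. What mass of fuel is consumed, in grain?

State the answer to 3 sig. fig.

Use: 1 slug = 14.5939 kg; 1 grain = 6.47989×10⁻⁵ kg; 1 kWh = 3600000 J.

0.0150 MW → 15000 W
151 min → 9060 s
E = P × t = 15000 × 9060 = 1.359×10⁸ J
21.2 kWh/slug → 5.22958×10⁶ J/kg
m = E / e_s = 1.359×10⁸ / 5.22958×10⁶ = 25.9868 kg
In grain: 25.9868 / 6.47989×10⁻⁵ = 401038 grain

4.01×10⁵ grain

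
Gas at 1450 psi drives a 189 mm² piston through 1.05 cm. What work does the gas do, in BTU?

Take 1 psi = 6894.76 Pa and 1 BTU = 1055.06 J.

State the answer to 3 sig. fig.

1450 psi → 9.9974×10⁶ Pa
189 mm² → 1.89×10⁻⁴ m²
F = P × A = 9.9974×10⁶ × 1.89×10⁻⁴ = 1889.51 N
1.05 cm → 0.0105 m
W = F × d = 1889.51 × 0.0105 = 19.8399 J
In BTU: 19.8399 / 1055.06 = 0.0188045 BTU

0.0188 BTU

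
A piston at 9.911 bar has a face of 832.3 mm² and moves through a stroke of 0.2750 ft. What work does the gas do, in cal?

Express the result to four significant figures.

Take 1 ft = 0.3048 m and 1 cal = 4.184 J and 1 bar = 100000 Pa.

16.53 cal

9.911 bar → 991100 Pa
832.3 mm² → 8.323×10⁻⁴ m²
F = P × A = 991100 × 8.323×10⁻⁴ = 824.893 N
0.2750 ft → 0.08382 m
W = F × d = 824.893 × 0.08382 = 69.1425 J
In cal: 69.1425 / 4.184 = 16.5255 cal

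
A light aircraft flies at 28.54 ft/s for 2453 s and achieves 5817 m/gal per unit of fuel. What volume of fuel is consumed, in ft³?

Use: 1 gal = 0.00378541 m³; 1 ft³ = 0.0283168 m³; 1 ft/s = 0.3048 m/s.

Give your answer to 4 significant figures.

0.4904 ft³

28.54 ft/s → 8.69899 m/s
d = v × t = 8.69899 × 2453 = 21338.6 m
5817 m/gal → 1.53669×10⁶ m/m³
V = d / (distance per unit fuel) = 21338.6 / 1.53669×10⁶ = 0.0138861 m³
In ft³: 0.0138861 / 0.0283168 = 0.490384 ft³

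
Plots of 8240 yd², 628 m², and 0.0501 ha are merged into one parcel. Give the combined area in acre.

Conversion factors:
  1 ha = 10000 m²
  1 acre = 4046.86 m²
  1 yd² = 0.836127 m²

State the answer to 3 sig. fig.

8240 yd² × 0.836127 = 6889.69 m²
628 m² (already m²)
0.0501 ha × 10000 = 501 m²
Combined: 6889.69 + 628 + 501 = 8018.69 m²
In acre: 8018.69 / 4046.86 = 1.98146 acre

1.98 acre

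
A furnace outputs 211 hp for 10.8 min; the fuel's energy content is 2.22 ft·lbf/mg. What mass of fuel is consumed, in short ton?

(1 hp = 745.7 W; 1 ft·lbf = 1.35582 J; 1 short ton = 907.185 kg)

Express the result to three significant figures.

211 hp → 157343 W
10.8 min → 648 s
E = P × t = 157343 × 648 = 1.01958×10⁸ J
2.22 ft·lbf/mg → 3.00992×10⁶ J/kg
m = E / e_s = 1.01958×10⁸ / 3.00992×10⁶ = 33.874 kg
In short ton: 33.874 / 907.185 = 0.0373397 short ton

0.0373 short ton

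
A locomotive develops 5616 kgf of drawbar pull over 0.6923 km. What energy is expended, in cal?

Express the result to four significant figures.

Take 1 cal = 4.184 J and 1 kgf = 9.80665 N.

5616 kgf × 9.80665 → 55074.1 N
0.6923 km × 1000 → 692.3 m
W = F × d = 55074.1 N × 692.3 m = 3.81278×10⁷ J
3.81278×10⁷ J ÷ (4.184 J/cal) = 9.11276×10⁶ cal

9.113×10⁶ cal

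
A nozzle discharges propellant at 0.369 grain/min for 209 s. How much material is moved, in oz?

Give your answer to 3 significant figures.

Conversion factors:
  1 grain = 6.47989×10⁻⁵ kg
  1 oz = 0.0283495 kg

0.00294 oz

0.369 grain/min → 3.98513×10⁻⁷ kg/s
m = ṁ × t = 3.98513×10⁻⁷ × 209 = 8.32892×10⁻⁵ kg
In oz: 8.32892×10⁻⁵ / 0.0283495 = 0.00293794 oz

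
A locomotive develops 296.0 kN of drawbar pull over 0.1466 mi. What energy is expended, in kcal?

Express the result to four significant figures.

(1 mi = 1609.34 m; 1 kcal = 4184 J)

296.0 kN × 1000 → 296000 N
0.1466 mi × 1609.34 → 235.929 m
W = F × d = 296000 N × 235.929 m = 6.9835×10⁷ J
6.9835×10⁷ J ÷ (4184 J/kcal) = 16691 kcal

1.669×10⁴ kcal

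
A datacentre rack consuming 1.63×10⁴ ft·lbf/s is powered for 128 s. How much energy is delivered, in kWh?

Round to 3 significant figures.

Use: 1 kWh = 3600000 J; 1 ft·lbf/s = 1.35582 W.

1.63×10⁴ ft·lbf/s × 1.35582 = 22099.9 W
E = P × t = 22099.9 W × 128 s = 2.82879×10⁶ J
2.82879×10⁶ J ÷ (3600000 J/kWh) = 0.785775 kWh

0.786 kWh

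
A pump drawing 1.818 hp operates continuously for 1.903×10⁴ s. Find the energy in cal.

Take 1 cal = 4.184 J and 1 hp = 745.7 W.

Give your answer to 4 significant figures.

1.818 hp × 745.7 = 1355.68 W
E = P × t = 1355.68 W × 19030 s = 2.57986×10⁷ J
2.57986×10⁷ J ÷ (4.184 J/cal) = 6.16601×10⁶ cal

6.166×10⁶ cal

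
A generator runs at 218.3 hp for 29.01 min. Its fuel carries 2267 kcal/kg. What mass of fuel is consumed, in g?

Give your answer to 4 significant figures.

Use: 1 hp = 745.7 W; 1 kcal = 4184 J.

218.3 hp → 162786 W
29.01 min → 1740.6 s
E = P × t = 162786 × 1740.6 = 2.83345×10⁸ J
2267 kcal/kg → 9.48513×10⁶ J/kg
m = E / e_s = 2.83345×10⁸ / 9.48513×10⁶ = 29.8725 kg
In g: 29.8725 / 0.001 = 29872.5 g

2.987×10⁴ g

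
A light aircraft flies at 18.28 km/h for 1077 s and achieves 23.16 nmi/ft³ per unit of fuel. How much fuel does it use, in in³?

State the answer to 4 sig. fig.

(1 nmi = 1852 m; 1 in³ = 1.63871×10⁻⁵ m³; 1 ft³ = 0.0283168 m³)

18.28 km/h → 5.07778 m/s
d = v × t = 5.07778 × 1077 = 5468.77 m
23.16 nmi/ft³ → 1.51473×10⁶ m/m³
V = d / (distance per unit fuel) = 5468.77 / 1.51473×10⁶ = 0.00361039 m³
In in³: 0.00361039 / 1.63871×10⁻⁵ = 220.319 in³

220.3 in³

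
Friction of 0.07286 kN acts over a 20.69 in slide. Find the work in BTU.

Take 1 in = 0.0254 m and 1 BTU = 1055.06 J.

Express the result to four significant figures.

0.07286 kN × 1000 → 72.86 N
20.69 in × 0.0254 → 0.525526 m
W = F × d = 72.86 N × 0.525526 m = 38.2898 J
38.2898 J ÷ (1055.06 J/BTU) = 0.0362916 BTU

0.03629 BTU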